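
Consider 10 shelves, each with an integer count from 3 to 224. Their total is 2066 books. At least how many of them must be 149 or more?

Each value short of 149 is at most 148, costing at least 224 − 148 = 76 against the maximum total of 2240.
We can afford to lose at most 2240 − 2066 = 174, so at most ⌊174/76⌋ = 2 fall short, and at least 8 are ≥ 149.
Exactly 8 works: 8 values at 224 and 2 at 148 total 2088; lower one of the high values by 22 (still ≥ 149) to hit 2066.

8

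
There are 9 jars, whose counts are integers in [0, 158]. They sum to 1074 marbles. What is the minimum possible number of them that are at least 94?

Suppose at most 9 − j of them reach 94; then j values are ≤ 93 and the rest ≤ 158.
The total is then ≤ 93·j + 158·(9 − j) = 1422 − 65j. For this to be ≥ 1074 we need j ≤ 5, so at least 9 − 5 = 4 must reach 94.
Exactly 4 works: 4 values at 158 and 5 at 93 total 1097; lower one of the high values by 23 (still ≥ 94) to hit 1074.

4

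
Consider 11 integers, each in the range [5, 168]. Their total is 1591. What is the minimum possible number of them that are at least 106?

Suppose at most 11 − j of them reach 106; then j values are ≤ 105 and the rest ≤ 168.
The total is then ≤ 105·j + 168·(11 − j) = 1848 − 63j. For this to be ≥ 1591 we need j ≤ 4, so at least 11 − 4 = 7 must reach 106.
Exactly 7 works: 7 values at 168 and 4 at 105 total 1596; lower one of the high values by 5 (still ≥ 106) to hit 1591.

7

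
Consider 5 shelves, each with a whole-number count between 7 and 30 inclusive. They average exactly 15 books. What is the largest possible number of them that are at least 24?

2

The total is 5 × 15 = 75.
If k of the values are ≥ 24, the total is ≥ 24k + 7(5 − k).
Setting 24k + 7(5 − k) ≤ 75 gives 17k ≤ 40, so k ≤ 2.
k = 2 is achieved by 2 values at 24 and 3 at 7, total 69; add 6 to one value (staying below 24) to reach 75.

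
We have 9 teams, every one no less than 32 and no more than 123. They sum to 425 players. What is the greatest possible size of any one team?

To make one team as large as possible, make the other 8 as small as possible.
The other 8 contribute at least 8 × 32 = 256, leaving at most 425 − 256 = 169.
But each team is capped at 123, so the maximum is 123.
Achievable: one at 123 and the other 8 totalling 302, which fits since 8 × 32 ≤ 302 ≤ 8 × 123.

123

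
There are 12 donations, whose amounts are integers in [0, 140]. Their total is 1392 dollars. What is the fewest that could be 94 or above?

Each value short of 94 is at most 93, costing at least 140 − 93 = 47 against the maximum total of 1680.
We can afford to lose at most 1680 − 1392 = 288, so at most ⌊288/47⌋ = 6 fall short, and at least 6 are ≥ 94.
Exactly 6 works: 6 values at 140 and 6 at 93 total 1398; lower one of the high values by 6 (still ≥ 94) to hit 1392.

6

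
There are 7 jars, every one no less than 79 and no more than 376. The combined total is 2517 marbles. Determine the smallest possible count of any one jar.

261

To make one jar as small as possible, make the other 6 as large as possible.
The other 6 contribute at most 6 × 376 = 2256, leaving at least 2517 − 2256 = 261.
Since 261 ≥ 79, this is achievable: one at 261 and 6 at 376.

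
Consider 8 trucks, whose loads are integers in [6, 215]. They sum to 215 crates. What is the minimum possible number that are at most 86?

6

Let j be the number exceeding 86. Then the total is ≥ 87·j + 6·(8 − j) = 48 + 81j.
So 81j ≤ 167 and j ≤ 2; hence at least 8 − 2 = 6 are ≤ 86.
Exactly 6 works: 6 values at 6 and 2 at 87 total 210; raise one of the low values by 5 (still ≤ 86) to hit 215.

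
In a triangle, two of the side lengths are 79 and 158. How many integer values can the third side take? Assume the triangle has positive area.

157

The triangle inequality gives |79 − 158| < c < 79 + 158, i.e. 79 < c < 237.
So c can be any integer from 80 to 236: 157 values.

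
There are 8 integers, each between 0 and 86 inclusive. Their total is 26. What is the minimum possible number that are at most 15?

Each value above 15 is at least 16, contributing at least 16 − 0 = 16 above the floor 0.
The sum exceeds the floor total 0 by 26, so at most ⌊26/16⌋ = 1 exceed 15, and at least 7 are ≤ 15.
Exactly 7 works: 7 values at 0 and 1 at 16 total 16; raise one of the low values by 10 (still ≤ 15) to hit 26.

7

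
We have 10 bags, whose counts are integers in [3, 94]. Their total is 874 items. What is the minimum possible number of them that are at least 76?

If only k of them are at least 76, the other 10 − k are at most 75, so the total is at most k·94 + (10 − k)·75.
This must reach 874, so k·94 + (10 − k)·75 ≥ 874, giving k ≥ 7.
Exactly 7 works: 7 values at 94 and 3 at 75 total 883; lower one of the high values by 9 (still ≥ 76) to hit 874.

7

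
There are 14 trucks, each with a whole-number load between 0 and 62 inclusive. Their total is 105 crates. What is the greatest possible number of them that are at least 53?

Suppose k of them are at least 53. Those contribute at least 53 each and the other 14 − k at least 0 each.
So the total is at least 53k + 0(14 − k) = 0 + 53k. This must be ≤ 105, giving k ≤ 1.
k = 1 is achieved by 1 value at 53 and 13 at 0, total 53; add 52 to one value (staying below 53) to reach 105.

1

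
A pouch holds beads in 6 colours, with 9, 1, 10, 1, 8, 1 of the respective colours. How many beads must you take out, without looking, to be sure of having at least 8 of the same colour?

25

In the worst case you take as many as possible of each colour without reaching 8: 7 + 1 + 7 + 1 + 7 + 1 = 24.
The next one must give 8 of some colour, so 24 + 1 = 25.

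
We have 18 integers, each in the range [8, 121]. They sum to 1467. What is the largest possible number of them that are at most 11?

6

Each value at 11 or below falls at least 121 − 11 = 110 short of the ceiling 121.
The ceiling total is 18 × 121 = 2178, and we need 1467, so at most ⌊(2178 − 1467)/110⌋ = 6 can be that low.
k = 6 is achieved by 6 values at 11 and 12 at 121, total 1518; lower one of the 121's by 51 (still > 11) to reach 1467.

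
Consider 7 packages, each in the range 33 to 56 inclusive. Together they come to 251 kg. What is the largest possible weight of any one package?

To make one package as large as possible, make the other 6 as small as possible.
The other 6 contribute at least 6 × 33 = 198, leaving at most 251 − 198 = 53.
Since 53 ≤ 56, this is achievable: one at 53 and 6 at 33.

53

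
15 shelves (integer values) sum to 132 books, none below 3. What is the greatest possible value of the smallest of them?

If every one of the 15 were at least 9, the total would be at least 15 × 9 = 135 > 132.
Equality holds with 3 values of 8 and 12 values of 9.

8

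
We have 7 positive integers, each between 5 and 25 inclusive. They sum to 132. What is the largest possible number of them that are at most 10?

2

Suppose k of them are at most 10. Those contribute at most 10 each and the rest at most 25 each.
So the total is at most 10k + 25(7 − k) = 175 − 15k. This must still be ≥ 132, so k ≤ 2.
k = 2 is achieved by 2 values at 10 and 5 at 25, total 145; lower one of the 25's by 13 (still > 10) to reach 132.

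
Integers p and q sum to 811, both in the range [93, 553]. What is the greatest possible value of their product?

164430

With p + q fixed, pq peaks when the two are closest together.
Taking p = 405 and q = 406 (both in [93, 553]) gives pq = 164430.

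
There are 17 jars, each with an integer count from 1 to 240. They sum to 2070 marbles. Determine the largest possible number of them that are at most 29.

Each value at 29 or below falls at least 240 − 29 = 211 short of the ceiling 240.
The ceiling total is 17 × 240 = 4080, and we need 2070, so at most ⌊(4080 − 2070)/211⌋ = 9 can be that low.
k = 9 is achieved by 9 values at 29 and 8 at 240, total 2181; lower one of the 240's by 111 (still > 29) to reach 2070.

9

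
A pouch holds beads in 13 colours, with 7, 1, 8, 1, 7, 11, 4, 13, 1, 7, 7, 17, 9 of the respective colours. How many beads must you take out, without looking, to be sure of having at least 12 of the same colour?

In the worst case you take as many as possible of each colour without reaching 12: 7 + 1 + 8 + 1 + 7 + 11 + 4 + 11 + 1 + 7 + 7 + 11 + 9 = 85.
The next one must give 12 of some colour, so 85 + 1 = 86.

86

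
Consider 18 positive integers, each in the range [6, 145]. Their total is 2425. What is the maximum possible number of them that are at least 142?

17

With k values at 142 or above and the rest at least 6, the sum is at least 108 + 136k.
Since the sum is 2425, we need 136k ≤ 2317, i.e. k ≤ 17.
k = 17 is achieved by 17 values at 142 and 1 at 6, total 2420; add 5 to one value (staying below 142) to reach 2425.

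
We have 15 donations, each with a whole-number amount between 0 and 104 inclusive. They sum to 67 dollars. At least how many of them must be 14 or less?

11

Each value above 14 is at least 15, contributing at least 15 − 0 = 15 above the floor 0.
The sum exceeds the floor total 0 by 67, so at most ⌊67/15⌋ = 4 exceed 14, and at least 11 are ≤ 14.
Exactly 11 works: 11 values at 0 and 4 at 15 total 60; raise one of the low values by 7 (still ≤ 14) to hit 67.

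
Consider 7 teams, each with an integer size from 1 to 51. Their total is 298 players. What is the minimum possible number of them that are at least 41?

Suppose at most 7 − j of them reach 41; then j values are ≤ 40 and the rest ≤ 51.
The total is then ≤ 40·j + 51·(7 − j) = 357 − 11j. For this to be ≥ 298 we need j ≤ 5, so at least 7 − 5 = 2 must reach 41.
Exactly 2 works: 2 values at 51 and 5 at 40 total 302; lower one of the high values by 4 (still ≥ 41) to hit 298.

2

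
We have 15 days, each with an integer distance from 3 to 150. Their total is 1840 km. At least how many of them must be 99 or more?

Suppose at most 15 − j of them reach 99; then j values are ≤ 98 and the rest ≤ 150.
The total is then ≤ 98·j + 150·(15 − j) = 2250 − 52j. For this to be ≥ 1840 we need j ≤ 7, so at least 15 − 7 = 8 must reach 99.
Exactly 8 works: 8 values at 150 and 7 at 98 total 1886; lower one of the high values by 46 (still ≥ 99) to hit 1840.

8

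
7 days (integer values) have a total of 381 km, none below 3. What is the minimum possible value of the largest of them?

55

The average is 381/7 > 54, so not all 7 can be 54 or less; the largest is ≥ 55.
Taking 4 copies of 54 and 3 copies of 55 gives exactly 381, so 55 is attained.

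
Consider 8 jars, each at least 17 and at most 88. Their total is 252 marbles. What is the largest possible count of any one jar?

88

To make one jar as large as possible, make the other 7 as small as possible.
The other 7 contribute at least 7 × 17 = 119, leaving at most 252 − 119 = 133.
But each jar is capped at 88, so the maximum is 88.
Achievable: one at 88 and the other 7 totalling 164, which fits since 7 × 17 ≤ 164 ≤ 7 × 88.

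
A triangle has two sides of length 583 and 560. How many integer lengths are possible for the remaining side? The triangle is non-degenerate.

1119

The triangle inequality gives |583 − 560| < c < 583 + 560, i.e. 23 < c < 1143.
So c can be any integer from 24 to 1142: 1119 values.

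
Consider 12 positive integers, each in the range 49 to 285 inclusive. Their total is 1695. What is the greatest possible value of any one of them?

Maximizing one value means minimizing the remaining 11.
The other 11 contribute at least 11 × 49 = 539, leaving at most 1695 − 539 = 1156.
But each integer is capped at 285, so the maximum is 285.
Achievable: one at 285 and the other 11 totalling 1410, which fits since 11 × 49 ≤ 1410 ≤ 11 × 285.

285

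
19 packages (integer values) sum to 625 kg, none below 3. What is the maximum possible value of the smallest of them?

The 19 values sum to 625, so their minimum is at most ⌊625/19⌋ = 32.
Taking 2 copies of 32 and 17 copies of 33 gives exactly 625, so 32 is attained.

32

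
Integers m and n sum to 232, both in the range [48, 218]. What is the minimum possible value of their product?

Since m + n is fixed, pushing one of them to its bound minimizes the product.
The extreme feasible split is m = 48, n = 184, giving mn = 8832.

8832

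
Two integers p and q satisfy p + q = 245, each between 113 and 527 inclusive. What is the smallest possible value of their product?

14916

For a fixed sum, pq is smallest when p and q are as far apart as possible.
At the endpoint p = 113, q = 245 − 113 = 132, so pq = 113 × 132 = 14916.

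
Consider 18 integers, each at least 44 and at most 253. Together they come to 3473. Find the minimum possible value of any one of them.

To make one integer as small as possible, make the other 17 as large as possible.
The other 17 can take up 17 × 253 = 4301 ≥ 3473 − 44, so one integer can sit at its floor of 44.
Achievable: one at 44 and the other 17 totalling 3429, which fits since 17 × 44 ≤ 3429 ≤ 17 × 253.

44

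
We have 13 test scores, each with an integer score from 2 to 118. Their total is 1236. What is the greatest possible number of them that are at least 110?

With k values at 110 or above and the rest at least 2, the sum is at least 26 + 108k.
Since the sum is 1236, we need 108k ≤ 1210, i.e. k ≤ 11.
k = 11 is achieved by 11 values at 110 and 2 at 2, total 1214; add 22 to one value (staying below 110) to reach 1236.

11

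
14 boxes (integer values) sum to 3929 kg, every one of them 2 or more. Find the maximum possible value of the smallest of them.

If every one of the 14 were at least 281, the total would be at least 14 × 281 = 3934 > 3929.
Achievable: 5 of them at 280 and 9 at 281 total 3929.

280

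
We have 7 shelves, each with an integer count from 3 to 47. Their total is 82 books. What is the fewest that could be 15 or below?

Each value above 15 is at least 16, contributing at least 16 − 3 = 13 above the floor 3.
The sum exceeds the floor total 21 by 61, so at most ⌊61/13⌋ = 4 exceed 15, and at least 3 are ≤ 15.
Exactly 3 works: 3 values at 3 and 4 at 16 total 73; raise one of the low values by 9 (still ≤ 15) to hit 82.

3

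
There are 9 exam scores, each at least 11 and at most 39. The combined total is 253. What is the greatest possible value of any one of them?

Maximizing one value means minimizing the remaining 8.
The other 8 contribute at least 8 × 11 = 88, leaving at most 253 − 88 = 165.
But each score is capped at 39, so the maximum is 39.
Achievable: one at 39 and the other 8 totalling 214, which fits since 8 × 11 ≤ 214 ≤ 8 × 39.

39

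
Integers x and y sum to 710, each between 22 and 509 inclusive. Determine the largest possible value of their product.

For a fixed sum, the product xy is largest when x and y are as close as possible.
Taking x = 355 and y = 355 (both in [22, 509]) gives xy = 126025.

126025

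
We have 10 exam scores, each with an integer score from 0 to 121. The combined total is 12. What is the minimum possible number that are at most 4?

8

Each value above 4 is at least 5, contributing at least 5 − 0 = 5 above the floor 0.
The sum exceeds the floor total 0 by 12, so at most ⌊12/5⌋ = 2 exceed 4, and at least 8 are ≤ 4.
Exactly 8 works: 8 values at 0 and 2 at 5 total 10; raise one of the low values by 2 (still ≤ 4) to hit 12.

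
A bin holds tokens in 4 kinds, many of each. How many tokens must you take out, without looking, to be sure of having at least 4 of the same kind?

You could draw 3 of every kind without reaching 4 of any — 12 in all.
One more forces 4 of some kind, so 12 + 1 = 13.

13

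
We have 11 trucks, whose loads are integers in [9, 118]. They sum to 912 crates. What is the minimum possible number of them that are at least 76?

3

If only k of them are at least 76, the other 11 − k are at most 75, so the total is at most k·118 + (11 − k)·75.
This must reach 912, so k·118 + (11 − k)·75 ≥ 912, giving k ≥ 3.
Exactly 3 works: 3 values at 118 and 8 at 75 total 954; lower one of the high values by 42 (still ≥ 76) to hit 912.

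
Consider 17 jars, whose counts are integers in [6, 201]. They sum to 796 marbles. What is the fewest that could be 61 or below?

5

Each value above 61 is at least 62, contributing at least 62 − 6 = 56 above the floor 6.
The sum exceeds the floor total 102 by 694, so at most ⌊694/56⌋ = 12 exceed 61, and at least 5 are ≤ 61.
Exactly 5 works: 5 values at 6 and 12 at 62 total 774; raise one of the low values by 22 (still ≤ 61) to hit 796.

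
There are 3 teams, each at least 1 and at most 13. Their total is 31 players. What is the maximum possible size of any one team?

13

Maximizing one value means minimizing the remaining 2.
The other 2 contribute at least 2 × 1 = 2, leaving at most 31 − 2 = 29.
But each team is capped at 13, so the maximum is 13.
Achievable: one at 13 and the other 2 totalling 18, which fits since 2 × 1 ≤ 18 ≤ 2 × 13.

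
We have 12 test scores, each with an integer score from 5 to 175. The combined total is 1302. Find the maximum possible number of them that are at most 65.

Each value at 65 or below falls at least 175 − 65 = 110 short of the ceiling 175.
The ceiling total is 12 × 175 = 2100, and we need 1302, so at most ⌊(2100 − 1302)/110⌋ = 7 can be that low.
k = 7 is achieved by 7 values at 65 and 5 at 175, total 1330; lower one of the 175's by 28 (still > 65) to reach 1302.

7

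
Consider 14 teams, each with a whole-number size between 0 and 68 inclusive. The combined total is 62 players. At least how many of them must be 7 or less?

If only k of them are at most 7, the other 14 − k are at least 8, so the total is at least (14 − k)·8 + k·0.
This is ≤ 62, so (14 − k)·8 + 0k ≤ 62, which gives k ≥ 7.
Exactly 7 works: 7 values at 0 and 7 at 8 total 56; raise one of the low values by 6 (still ≤ 7) to hit 62.

7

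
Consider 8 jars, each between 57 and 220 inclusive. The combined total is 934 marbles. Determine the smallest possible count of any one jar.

57

To make one jar as small as possible, make the other 7 as large as possible.
The other 7 can take up 7 × 220 = 1540 ≥ 934 − 57, so one jar can sit at its floor of 57.
Achievable: one at 57 and the other 7 totalling 877, which fits since 7 × 57 ≤ 877 ≤ 7 × 220.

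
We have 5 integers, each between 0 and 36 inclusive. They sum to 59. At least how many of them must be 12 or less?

Let j be the number exceeding 12. Then the total is ≥ 13·j + 0·(5 − j) = 0 + 13j.
So 13j ≤ 59 and j ≤ 4; hence at least 5 − 4 = 1 are ≤ 12.
Exactly 1 works: 1 value at 0 and 4 at 13 total 52; raise one of the low values by 7 (still ≤ 12) to hit 59.

1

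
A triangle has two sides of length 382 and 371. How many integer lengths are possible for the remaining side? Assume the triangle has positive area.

741

The triangle inequality gives |382 − 371| < c < 382 + 371, i.e. 11 < c < 753.
So c can be any integer from 12 to 752: 741 values.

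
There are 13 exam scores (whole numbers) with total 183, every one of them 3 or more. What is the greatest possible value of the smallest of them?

14

The average is 183/13 < 15, so some value is ≤ 14.
Taking 12 copies of 14 and 1 copy of 15 gives exactly 183, so 14 is attained.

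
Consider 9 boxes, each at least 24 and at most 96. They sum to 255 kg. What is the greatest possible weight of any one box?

63

To make one box as large as possible, make the other 8 as small as possible.
The other 8 contribute at least 8 × 24 = 192, leaving at most 255 − 192 = 63.
Since 63 ≤ 96, this is achievable: one at 63 and 8 at 24.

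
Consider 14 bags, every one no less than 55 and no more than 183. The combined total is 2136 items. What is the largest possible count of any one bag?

To make one bag as large as possible, make the other 13 as small as possible.
The other 13 contribute at least 13 × 55 = 715, leaving at most 2136 − 715 = 1421.
But each bag is capped at 183, so the maximum is 183.
Achievable: one at 183 and the other 13 totalling 1953, which fits since 13 × 55 ≤ 1953 ≤ 13 × 183.

183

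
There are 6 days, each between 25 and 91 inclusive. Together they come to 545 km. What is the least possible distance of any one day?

90

To make one day as small as possible, make the other 5 as large as possible.
The other 5 contribute at most 5 × 91 = 455, leaving at least 545 − 455 = 90.
Since 90 ≥ 25, this is achievable: one at 90 and 5 at 91.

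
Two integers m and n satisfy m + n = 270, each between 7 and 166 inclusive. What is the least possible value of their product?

17264

Since m + n is fixed, pushing one of them to its bound minimizes the product.
At the endpoint m = 104, n = 270 − 104 = 166, so mn = 104 × 166 = 17264.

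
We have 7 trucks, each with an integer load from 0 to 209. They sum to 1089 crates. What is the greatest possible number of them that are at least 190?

5

If k of the values are ≥ 190, the total is ≥ 190k + 0(7 − k).
Setting 190k + 0(7 − k) ≤ 1089 gives 190k ≤ 1089, so k ≤ 5.
k = 5 is achieved by 5 values at 190 and 2 at 0, total 950; add 139 to one value (staying below 190) to reach 1089.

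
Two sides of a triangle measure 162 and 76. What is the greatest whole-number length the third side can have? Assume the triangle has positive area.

237

The third side must be less than 162 + 76 = 238.
The largest integer below 238 is 237.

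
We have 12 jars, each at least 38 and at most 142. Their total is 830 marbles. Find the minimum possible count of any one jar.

38

To make one jar as small as possible, make the other 11 as large as possible.
The other 11 can take up 11 × 142 = 1562 ≥ 830 − 38, so one jar can sit at its floor of 38.
Achievable: one at 38 and the other 11 totalling 792, which fits since 11 × 38 ≤ 792 ≤ 11 × 142.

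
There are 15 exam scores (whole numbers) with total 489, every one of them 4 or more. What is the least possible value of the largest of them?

33

The 15 values sum to 489, so their maximum is at least ⌈489/15⌉ = 33.
Taking 6 copies of 32 and 9 copies of 33 gives exactly 489, so 33 is attained.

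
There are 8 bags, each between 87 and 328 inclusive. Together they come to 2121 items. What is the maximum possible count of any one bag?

To make one bag as large as possible, make the other 7 as small as possible.
The other 7 contribute at least 7 × 87 = 609, leaving at most 2121 − 609 = 1512.
But each bag is capped at 328, so the maximum is 328.
Achievable: one at 328 and the other 7 totalling 1793, which fits since 7 × 87 ≤ 1793 ≤ 7 × 328.

328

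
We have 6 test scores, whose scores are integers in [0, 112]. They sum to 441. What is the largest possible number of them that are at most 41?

Each value at 41 or below falls at least 112 − 41 = 71 short of the ceiling 112.
The ceiling total is 6 × 112 = 672, and we need 441, so at most ⌊(672 − 441)/71⌋ = 3 can be that low.
k = 3 is achieved by 3 values at 41 and 3 at 112, total 459; lower one of the 112's by 18 (still > 41) to reach 441.

3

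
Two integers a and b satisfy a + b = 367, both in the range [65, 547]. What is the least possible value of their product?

Since a + b is fixed, pushing one of them to its bound minimizes the product.
The extreme feasible split is a = 65, b = 302, giving ab = 19630.

19630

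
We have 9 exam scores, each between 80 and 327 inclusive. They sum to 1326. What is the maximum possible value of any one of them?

327

To make one score as large as possible, make the other 8 as small as possible.
The other 8 contribute at least 8 × 80 = 640, leaving at most 1326 − 640 = 686.
But each score is capped at 327, so the maximum is 327.
Achievable: one at 327 and the other 8 totalling 999, which fits since 8 × 80 ≤ 999 ≤ 8 × 327.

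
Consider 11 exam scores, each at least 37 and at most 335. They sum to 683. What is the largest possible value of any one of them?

313

To make one score as large as possible, make the other 10 as small as possible.
The other 10 contribute at least 10 × 37 = 370, leaving at most 683 − 370 = 313.
Since 313 ≤ 335, this is achievable: one at 313 and 10 at 37.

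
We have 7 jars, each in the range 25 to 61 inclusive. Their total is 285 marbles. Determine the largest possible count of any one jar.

61

To make one jar as large as possible, make the other 6 as small as possible.
The other 6 contribute at least 6 × 25 = 150, leaving at most 285 − 150 = 135.
But each jar is capped at 61, so the maximum is 61.
Achievable: one at 61 and the other 6 totalling 224, which fits since 6 × 25 ≤ 224 ≤ 6 × 61.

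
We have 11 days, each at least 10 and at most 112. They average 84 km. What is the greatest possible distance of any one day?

112

To make one day as large as possible, make the other 10 as small as possible.
The total is 11 × 84 = 924.
The other 10 contribute at least 10 × 10 = 100, leaving at most 924 − 100 = 824.
But each day is capped at 112, so the maximum is 112.
Achievable: one at 112 and the other 10 totalling 812, which fits since 10 × 10 ≤ 812 ≤ 10 × 112.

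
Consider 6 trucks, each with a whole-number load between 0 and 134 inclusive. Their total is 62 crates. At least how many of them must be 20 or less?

If only k of them are at most 20, the other 6 − k are at least 21, so the total is at least (6 − k)·21 + k·0.
This is ≤ 62, so (6 − k)·21 + 0k ≤ 62, which gives k ≥ 4.
Exactly 4 works: 4 values at 0 and 2 at 21 total 42; raise one of the low values by 20 (still ≤ 20) to hit 62.

4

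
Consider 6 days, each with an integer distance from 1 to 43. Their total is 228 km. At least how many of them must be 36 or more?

3

Each value short of 36 is at most 35, costing at least 43 − 35 = 8 against the maximum total of 258.
We can afford to lose at most 258 − 228 = 30, so at most ⌊30/8⌋ = 3 fall short, and at least 3 are ≥ 36.
Exactly 3 works: 3 values at 43 and 3 at 35 total 234; lower one of the high values by 6 (still ≥ 36) to hit 228.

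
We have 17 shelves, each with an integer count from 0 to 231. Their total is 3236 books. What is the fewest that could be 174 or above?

6

If only k of them are at least 174, the other 17 − k are at most 173, so the total is at most k·231 + (17 − k)·173.
This must reach 3236, so k·231 + (17 − k)·173 ≥ 3236, giving k ≥ 6.
Exactly 6 works: 6 values at 231 and 11 at 173 total 3289; lower one of the high values by 53 (still ≥ 174) to hit 3236.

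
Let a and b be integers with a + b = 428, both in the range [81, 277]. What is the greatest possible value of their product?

With a + b fixed, ab peaks when the two are closest together.
Taking a = 214 and b = 214 (both in [81, 277]) gives ab = 45796.

45796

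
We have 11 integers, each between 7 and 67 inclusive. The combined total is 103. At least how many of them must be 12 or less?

Let j be the number exceeding 12. Then the total is ≥ 13·j + 7·(11 − j) = 77 + 6j.
So 6j ≤ 26 and j ≤ 4; hence at least 11 − 4 = 7 are ≤ 12.
Exactly 7 works: 7 values at 7 and 4 at 13 total 101; raise one of the low values by 2 (still ≤ 12) to hit 103.

7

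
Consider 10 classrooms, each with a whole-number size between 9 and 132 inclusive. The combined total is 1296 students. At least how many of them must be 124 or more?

If only k of them are at least 124, the other 10 − k are at most 123, so the total is at most k·132 + (10 − k)·123.
This must reach 1296, so k·132 + (10 − k)·123 ≥ 1296, giving k ≥ 8.
Exactly 8 works: 8 values at 132 and 2 at 123 total 1302; lower one of the high values by 6 (still ≥ 124) to hit 1296.

8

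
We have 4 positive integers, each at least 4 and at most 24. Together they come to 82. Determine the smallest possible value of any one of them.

To make one integer as small as possible, make the other 3 as large as possible.
The other 3 contribute at most 3 × 24 = 72, leaving at least 82 − 72 = 10.
Since 10 ≥ 4, this is achievable: one at 10 and 3 at 24.

10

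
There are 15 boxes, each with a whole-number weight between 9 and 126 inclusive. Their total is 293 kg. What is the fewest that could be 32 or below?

9

Each value above 32 is at least 33, contributing at least 33 − 9 = 24 above the floor 9.
The sum exceeds the floor total 135 by 158, so at most ⌊158/24⌋ = 6 exceed 32, and at least 9 are ≤ 32.
Exactly 9 works: 9 values at 9 and 6 at 33 total 279; raise one of the low values by 14 (still ≤ 32) to hit 293.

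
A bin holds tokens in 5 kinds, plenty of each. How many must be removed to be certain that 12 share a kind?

You could draw 11 of every kind without reaching 12 of any — 55 in all.
One more forces 12 of some kind, so 55 + 1 = 56.

56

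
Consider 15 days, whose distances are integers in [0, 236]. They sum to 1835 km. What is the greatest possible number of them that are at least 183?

If k of the values are ≥ 183, the total is ≥ 183k + 0(15 − k).
Setting 183k + 0(15 − k) ≤ 1835 gives 183k ≤ 1835, so k ≤ 10.
k = 10 is achieved by 10 values at 183 and 5 at 0, total 1830; add 5 to one value (staying below 183) to reach 1835.

10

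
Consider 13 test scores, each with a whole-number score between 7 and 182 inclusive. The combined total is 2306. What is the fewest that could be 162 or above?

11

Each value short of 162 is at most 161, costing at least 182 − 161 = 21 against the maximum total of 2366.
We can afford to lose at most 2366 − 2306 = 60, so at most ⌊60/21⌋ = 2 fall short, and at least 11 are ≥ 162.
Exactly 11 works: 11 values at 182 and 2 at 161 total 2324; lower one of the high values by 18 (still ≥ 162) to hit 2306.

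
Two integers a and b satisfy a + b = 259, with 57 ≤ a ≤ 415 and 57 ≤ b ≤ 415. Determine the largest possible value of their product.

16770

ab = a(259 − a) is maximized when a is as near 259/2 as the bounds allow.
Taking a = 129 and b = 130 (both in [57, 415]) gives ab = 16770.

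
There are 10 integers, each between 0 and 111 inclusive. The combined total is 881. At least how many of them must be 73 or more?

Suppose at most 10 − j of them reach 73; then j values are ≤ 72 and the rest ≤ 111.
The total is then ≤ 72·j + 111·(10 − j) = 1110 − 39j. For this to be ≥ 881 we need j ≤ 5, so at least 10 − 5 = 5 must reach 73.
Exactly 5 works: 5 values at 111 and 5 at 72 total 915; lower one of the high values by 34 (still ≥ 73) to hit 881.

5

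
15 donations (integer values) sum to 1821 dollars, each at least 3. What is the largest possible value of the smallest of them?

121

The average is 1821/15 < 122, so some value is ≤ 121.
Achievable: 9 of them at 121 and 6 at 122 total 1821.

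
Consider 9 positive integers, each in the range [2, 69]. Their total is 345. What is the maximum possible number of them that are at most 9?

4

Suppose k of them are at most 9. Those contribute at most 9 each and the rest at most 69 each.
So the total is at most 9k + 69(9 − k) = 621 − 60k. This must still be ≥ 345, so k ≤ 4.
k = 4 is achieved by 4 values at 9 and 5 at 69, total 381; lower one of the 69's by 36 (still > 9) to reach 345.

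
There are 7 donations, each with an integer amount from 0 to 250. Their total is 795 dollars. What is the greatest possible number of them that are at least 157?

5

If k of the values are ≥ 157, the total is ≥ 157k + 0(7 − k).
Setting 157k + 0(7 − k) ≤ 795 gives 157k ≤ 795, so k ≤ 5.
k = 5 is achieved by 5 values at 157 and 2 at 0, total 785; add 10 to one value (staying below 157) to reach 795.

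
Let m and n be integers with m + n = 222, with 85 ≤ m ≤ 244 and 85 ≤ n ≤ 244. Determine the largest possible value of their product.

12321

With m + n fixed, mn peaks when the two are closest together.
Taking m = 111 and n = 111 (both in [85, 244]) gives mn = 12321.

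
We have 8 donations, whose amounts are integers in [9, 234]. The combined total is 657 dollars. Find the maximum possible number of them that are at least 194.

3

If k of the values are ≥ 194, the total is ≥ 194k + 9(8 − k).
Setting 194k + 9(8 − k) ≤ 657 gives 185k ≤ 585, so k ≤ 3.
k = 3 is achieved by 3 values at 194 and 5 at 9, total 627; add 30 to one value (staying below 194) to reach 657.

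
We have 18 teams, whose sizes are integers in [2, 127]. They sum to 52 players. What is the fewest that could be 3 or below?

Let j be the number exceeding 3. Then the total is ≥ 4·j + 2·(18 − j) = 36 + 2j.
So 2j ≤ 16 and j ≤ 8; hence at least 18 − 8 = 10 are ≤ 3.
Exactly 10 works: 10 values at 2 and 8 at 4 total 52.

10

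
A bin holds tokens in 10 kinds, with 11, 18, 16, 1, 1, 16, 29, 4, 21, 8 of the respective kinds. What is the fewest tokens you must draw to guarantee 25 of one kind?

121

In the worst case you take as many as possible of each kind without reaching 25: 11 + 18 + 16 + 1 + 1 + 16 + 24 + 4 + 21 + 8 = 120.
The next one must give 25 of some kind, so 120 + 1 = 121.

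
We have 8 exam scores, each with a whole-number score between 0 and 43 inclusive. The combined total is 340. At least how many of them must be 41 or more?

If only k of them are at least 41, the other 8 − k are at most 40, so the total is at most k·43 + (8 − k)·40.
This must reach 340, so k·43 + (8 − k)·40 ≥ 340, giving k ≥ 7.
Exactly 7 works: 7 values at 43 and 1 at 40 total 341; lower one of the high values by 1 (still ≥ 41) to hit 340.

7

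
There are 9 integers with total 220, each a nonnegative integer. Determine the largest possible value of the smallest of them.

24

The average is 220/9 < 25, so some value is ≤ 24.
Achievable: 5 of them at 24 and 4 at 25 total 220.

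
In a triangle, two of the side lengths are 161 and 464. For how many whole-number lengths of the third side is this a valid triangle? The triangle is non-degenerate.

The triangle inequality gives |161 − 464| < c < 161 + 464, i.e. 303 < c < 625.
So c can be any integer from 304 to 624: 321 values.

321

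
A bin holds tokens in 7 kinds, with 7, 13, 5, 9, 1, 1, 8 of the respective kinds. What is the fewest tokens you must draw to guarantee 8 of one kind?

36

In the worst case you take as many as possible of each kind without reaching 8: 7 + 7 + 5 + 7 + 1 + 1 + 7 = 35.
The next one must give 8 of some kind, so 35 + 1 = 36.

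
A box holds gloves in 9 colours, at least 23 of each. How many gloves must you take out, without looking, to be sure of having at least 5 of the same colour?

37

In the worst case you draw 4 of each of the 9 colours: 9 × 4 = 36.
One more forces 5 of some colour, so 36 + 1 = 37.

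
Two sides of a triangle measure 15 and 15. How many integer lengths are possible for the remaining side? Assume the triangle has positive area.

29

The triangle inequality gives |15 − 15| < c < 15 + 15, i.e. 0 < c < 30.
So c can be any integer from 1 to 29: 29 values.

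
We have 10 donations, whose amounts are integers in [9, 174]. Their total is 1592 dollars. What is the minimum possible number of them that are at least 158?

Suppose at most 10 − j of them reach 158; then j values are ≤ 157 and the rest ≤ 174.
The total is then ≤ 157·j + 174·(10 − j) = 1740 − 17j. For this to be ≥ 1592 we need j ≤ 8, so at least 10 − 8 = 2 must reach 158.
Exactly 2 works: 2 values at 174 and 8 at 157 total 1604; lower one of the high values by 12 (still ≥ 158) to hit 1592.

2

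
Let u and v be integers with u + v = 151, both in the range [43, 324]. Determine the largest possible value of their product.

uv = u(151 − u) is maximized when u is as near 151/2 as the bounds allow.
Taking u = 75 and v = 76 (both in [43, 324]) gives uv = 5700.

5700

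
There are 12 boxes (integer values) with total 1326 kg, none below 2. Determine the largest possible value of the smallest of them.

110

The 12 values sum to 1326, so their minimum is at most ⌊1326/12⌋ = 110.
Achievable: 6 of them at 110 and 6 at 111 total 1326.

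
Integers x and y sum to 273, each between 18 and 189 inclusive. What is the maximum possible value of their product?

With x + y fixed, xy peaks when the two are closest together.
Taking x = 136 and y = 137 (both in [18, 189]) gives xy = 18632.

18632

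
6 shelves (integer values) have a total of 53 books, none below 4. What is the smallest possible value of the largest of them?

9

The 6 values sum to 53, so their maximum is at least ⌈53/6⌉ = 9.
Equality holds with 5 values of 9 and 1 value of 8.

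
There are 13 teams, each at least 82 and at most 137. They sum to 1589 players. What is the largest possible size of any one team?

137

To make one team as large as possible, make the other 12 as small as possible.
The other 12 contribute at least 12 × 82 = 984, leaving at most 1589 − 984 = 605.
But each team is capped at 137, so the maximum is 137.
Achievable: one at 137 and the other 12 totalling 1452, which fits since 12 × 82 ≤ 1452 ≤ 12 × 137.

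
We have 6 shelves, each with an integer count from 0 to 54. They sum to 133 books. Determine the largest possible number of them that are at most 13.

Each value at 13 or below falls at least 54 − 13 = 41 short of the ceiling 54.
The ceiling total is 6 × 54 = 324, and we need 133, so at most ⌊(324 − 133)/41⌋ = 4 can be that low.
k = 4 is achieved by 4 values at 13 and 2 at 54, total 160; lower one of the 54's by 27 (still > 13) to reach 133.

4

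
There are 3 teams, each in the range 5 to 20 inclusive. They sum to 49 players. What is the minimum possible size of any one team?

To make one team as small as possible, make the other 2 as large as possible.
The other 2 contribute at most 2 × 20 = 40, leaving at least 49 − 40 = 9.
Since 9 ≥ 5, this is achievable: one at 9 and 2 at 20.

9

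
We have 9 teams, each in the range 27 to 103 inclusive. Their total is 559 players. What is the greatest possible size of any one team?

Maximizing one value means minimizing the remaining 8.
The other 8 contribute at least 8 × 27 = 216, leaving at most 559 − 216 = 343.
But each team is capped at 103, so the maximum is 103.
Achievable: one at 103 and the other 8 totalling 456, which fits since 8 × 27 ≤ 456 ≤ 8 × 103.

103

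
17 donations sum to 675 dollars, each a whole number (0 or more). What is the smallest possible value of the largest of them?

40

Some value must be at least ⌈675/17⌉ = 40, since 17 × 39 = 663 < 675.
Achievable: 12 of them at 40 and 5 at 39 total 675.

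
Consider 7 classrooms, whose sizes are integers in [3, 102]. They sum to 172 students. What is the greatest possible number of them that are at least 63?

Suppose k of them are at least 63. Those contribute at least 63 each and the other 7 − k at least 3 each.
So the total is at least 63k + 3(7 − k) = 21 + 60k. This must be ≤ 172, giving k ≤ 2.
k = 2 is achieved by 2 values at 63 and 5 at 3, total 141; add 31 to one value (staying below 63) to reach 172.

2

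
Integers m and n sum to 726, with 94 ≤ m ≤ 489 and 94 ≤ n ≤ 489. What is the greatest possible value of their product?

131769

For a fixed sum, the product mn is largest when m and n are as close as possible.
Taking m = 363 and n = 363 (both in [94, 489]) gives mn = 131769.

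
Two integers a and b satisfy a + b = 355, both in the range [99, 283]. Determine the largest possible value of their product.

31506

ab = a(355 − a) is maximized when a is as near 355/2 as the bounds allow.
Taking a = 177 and b = 178 (both in [99, 283]) gives ab = 31506.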